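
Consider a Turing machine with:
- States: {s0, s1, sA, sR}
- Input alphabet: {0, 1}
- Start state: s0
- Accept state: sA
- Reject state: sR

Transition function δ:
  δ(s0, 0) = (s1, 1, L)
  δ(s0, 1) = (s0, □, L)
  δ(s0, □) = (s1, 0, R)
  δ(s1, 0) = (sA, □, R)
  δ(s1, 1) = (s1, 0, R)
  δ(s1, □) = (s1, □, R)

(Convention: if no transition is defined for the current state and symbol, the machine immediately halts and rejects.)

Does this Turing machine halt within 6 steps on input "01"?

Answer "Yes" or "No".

Execution trace:
Initial: [s0]01
Step 1: δ(s0, 0) = (s1, 1, L) → [s1]□11
Step 2: δ(s1, □) = (s1, □, R) → □[s1]11
Step 3: δ(s1, 1) = (s1, 0, R) → □0[s1]1
Step 4: δ(s1, 1) = (s1, 0, R) → □00[s1]□
Step 5: δ(s1, □) = (s1, □, R) → □00□[s1]□
Step 6: δ(s1, □) = (s1, □, R) → □00□□[s1]□

The machine has not reached a halting state after 6 steps.
The machine did not halt within the 6-step bound.

Answer: No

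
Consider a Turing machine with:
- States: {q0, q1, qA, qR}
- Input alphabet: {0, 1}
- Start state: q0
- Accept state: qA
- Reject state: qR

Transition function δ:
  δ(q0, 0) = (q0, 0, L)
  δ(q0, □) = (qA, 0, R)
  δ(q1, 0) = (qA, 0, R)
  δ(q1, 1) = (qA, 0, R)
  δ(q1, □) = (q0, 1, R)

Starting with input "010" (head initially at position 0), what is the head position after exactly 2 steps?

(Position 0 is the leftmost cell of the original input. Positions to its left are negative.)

Execution trace (head position shown):
Step 0: [q0]010  (head at position 0)
Step 1: move left → [q0]□010  (head at position -1)
Step 2: move right → 0[qA]010  (head at position 0)

After 2 steps, the head is at position 0.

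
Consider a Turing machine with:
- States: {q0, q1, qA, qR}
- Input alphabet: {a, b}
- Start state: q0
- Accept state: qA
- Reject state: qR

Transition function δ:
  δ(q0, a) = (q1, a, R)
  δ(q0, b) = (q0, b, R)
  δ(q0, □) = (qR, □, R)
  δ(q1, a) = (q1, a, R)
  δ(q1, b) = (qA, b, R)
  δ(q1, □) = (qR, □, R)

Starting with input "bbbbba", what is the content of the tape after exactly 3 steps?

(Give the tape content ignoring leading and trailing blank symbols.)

Execution trace:
Initial: [q0]bbbbba
Step 1: δ(q0, b) = (q0, b, R) → b[q0]bbbba
Step 2: δ(q0, b) = (q0, b, R) → bb[q0]bbba
Step 3: δ(q0, b) = (q0, b, R) → bbb[q0]bba

After 3 steps, the tape (ignoring leading/trailing blanks) is: bbbbba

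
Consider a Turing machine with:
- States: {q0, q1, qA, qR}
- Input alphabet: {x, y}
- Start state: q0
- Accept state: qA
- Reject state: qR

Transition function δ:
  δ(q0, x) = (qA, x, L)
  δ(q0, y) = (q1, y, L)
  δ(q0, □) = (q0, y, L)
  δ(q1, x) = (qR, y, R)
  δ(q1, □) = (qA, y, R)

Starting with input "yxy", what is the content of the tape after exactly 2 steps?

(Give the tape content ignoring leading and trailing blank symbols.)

Execution trace:
Initial: [q0]yxy
Step 1: δ(q0, y) = (q1, y, L) → [q1]□yxy
Step 2: δ(q1, □) = (qA, y, R) → y[qA]yxy

The machine reaches the accept state qA and halts.

After 2 steps, the tape (ignoring leading/trailing blanks) is: yyxy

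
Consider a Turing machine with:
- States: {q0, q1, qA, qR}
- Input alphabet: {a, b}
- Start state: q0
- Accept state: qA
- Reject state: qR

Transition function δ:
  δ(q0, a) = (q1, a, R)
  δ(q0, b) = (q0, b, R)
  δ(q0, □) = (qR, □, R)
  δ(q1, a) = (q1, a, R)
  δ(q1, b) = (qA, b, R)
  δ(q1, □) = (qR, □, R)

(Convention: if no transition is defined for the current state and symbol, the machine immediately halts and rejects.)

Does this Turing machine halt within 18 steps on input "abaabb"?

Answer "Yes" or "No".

Execution trace:
Initial: [q0]abaabb
Step 1: δ(q0, a) = (q1, a, R) → a[q1]baabb
Step 2: δ(q1, b) = (qA, b, R) → ab[qA]aabb

The machine reaches the accept state qA and halts.
The machine halted after 2 steps (within the 18-step bound).

Answer: Yes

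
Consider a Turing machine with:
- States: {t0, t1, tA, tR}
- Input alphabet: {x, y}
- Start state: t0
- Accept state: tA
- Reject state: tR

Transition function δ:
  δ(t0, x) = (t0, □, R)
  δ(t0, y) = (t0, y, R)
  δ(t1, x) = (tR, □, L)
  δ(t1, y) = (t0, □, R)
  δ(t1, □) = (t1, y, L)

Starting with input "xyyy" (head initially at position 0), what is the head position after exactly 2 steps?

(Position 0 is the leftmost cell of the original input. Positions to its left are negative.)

Execution trace (head position shown):
Step 0: [t0]xyyy  (head at position 0)
Step 1: move right → □[t0]yyy  (head at position 1)
Step 2: move right → □y[t0]yy  (head at position 2)

After 2 steps, the head is at position 2.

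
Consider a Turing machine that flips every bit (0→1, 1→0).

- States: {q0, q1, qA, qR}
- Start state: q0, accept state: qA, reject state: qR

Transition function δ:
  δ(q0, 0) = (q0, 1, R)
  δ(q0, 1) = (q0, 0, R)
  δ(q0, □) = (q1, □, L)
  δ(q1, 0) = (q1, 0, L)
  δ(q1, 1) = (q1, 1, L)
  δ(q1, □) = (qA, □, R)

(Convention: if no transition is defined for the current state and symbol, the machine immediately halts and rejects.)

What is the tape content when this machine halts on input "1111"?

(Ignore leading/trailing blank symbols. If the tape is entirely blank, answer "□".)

Execution trace:
Initial: [q0]1111
Step 1: δ(q0, 1) = (q0, 0, R) → 0[q0]111
Step 2: δ(q0, 1) = (q0, 0, R) → 00[q0]11
Step 3: δ(q0, 1) = (q0, 0, R) → 000[q0]1
Step 4: δ(q0, 1) = (q0, 0, R) → 0000[q0]□
Step 5: δ(q0, □) = (q1, □, L) → 000[q1]0□
Step 6: δ(q1, 0) = (q1, 0, L) → 00[q1]00□
Step 7: δ(q1, 0) = (q1, 0, L) → 0[q1]000□
Step 8: δ(q1, 0) = (q1, 0, L) → [q1]0000□
Step 9: δ(q1, 0) = (q1, 0, L) → [q1]□0000□
Step 10: δ(q1, □) = (qA, □, R) → □[qA]0000□

The machine reaches the accept state qA and halts.

Final tape (ignoring leading/trailing blanks): 0000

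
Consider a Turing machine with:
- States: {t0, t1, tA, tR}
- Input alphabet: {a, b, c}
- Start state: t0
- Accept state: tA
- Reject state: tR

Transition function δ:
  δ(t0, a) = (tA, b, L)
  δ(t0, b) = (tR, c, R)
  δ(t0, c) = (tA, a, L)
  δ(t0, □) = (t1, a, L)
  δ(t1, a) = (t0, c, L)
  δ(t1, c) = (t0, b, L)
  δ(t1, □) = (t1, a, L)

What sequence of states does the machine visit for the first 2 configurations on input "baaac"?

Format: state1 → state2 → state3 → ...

Execution trace:
Initial: [t0]baaac
Step 1: δ(t0, b) = (tR, c, R) → c[tR]aaac

The machine reaches the reject state tR and halts.

State sequence: t0 → tR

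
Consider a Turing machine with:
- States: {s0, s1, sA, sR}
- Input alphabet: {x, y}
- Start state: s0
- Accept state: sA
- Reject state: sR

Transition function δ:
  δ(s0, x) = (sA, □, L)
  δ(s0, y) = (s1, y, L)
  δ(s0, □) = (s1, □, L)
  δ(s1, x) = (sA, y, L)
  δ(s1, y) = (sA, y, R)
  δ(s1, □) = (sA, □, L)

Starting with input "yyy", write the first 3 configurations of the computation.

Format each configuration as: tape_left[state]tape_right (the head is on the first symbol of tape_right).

Transitions applied:
Step 1: δ(s0, y) = (s1, y, L)
Step 2: δ(s1, □) = (sA, □, L)

The first 3 configurations are:
[s0]yyy ⊢ [s1]□yyy ⊢ [sA]□□yyy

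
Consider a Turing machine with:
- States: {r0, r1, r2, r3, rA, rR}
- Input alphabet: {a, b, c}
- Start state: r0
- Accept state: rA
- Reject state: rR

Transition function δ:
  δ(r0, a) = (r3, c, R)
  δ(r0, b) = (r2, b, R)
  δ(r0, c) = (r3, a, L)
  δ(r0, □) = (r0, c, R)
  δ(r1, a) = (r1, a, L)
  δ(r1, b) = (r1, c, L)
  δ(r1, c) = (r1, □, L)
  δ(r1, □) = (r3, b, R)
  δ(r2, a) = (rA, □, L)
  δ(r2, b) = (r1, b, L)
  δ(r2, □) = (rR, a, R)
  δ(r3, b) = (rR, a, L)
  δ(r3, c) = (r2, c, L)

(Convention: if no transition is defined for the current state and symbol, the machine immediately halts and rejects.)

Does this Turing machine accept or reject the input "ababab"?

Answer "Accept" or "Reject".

Execution trace:
Initial: [r0]ababab
Step 1: δ(r0, a) = (r3, c, R) → c[r3]babab
Step 2: δ(r3, b) = (rR, a, L) → [rR]caabab

The machine reaches the reject state rR and halts.

Answer: Reject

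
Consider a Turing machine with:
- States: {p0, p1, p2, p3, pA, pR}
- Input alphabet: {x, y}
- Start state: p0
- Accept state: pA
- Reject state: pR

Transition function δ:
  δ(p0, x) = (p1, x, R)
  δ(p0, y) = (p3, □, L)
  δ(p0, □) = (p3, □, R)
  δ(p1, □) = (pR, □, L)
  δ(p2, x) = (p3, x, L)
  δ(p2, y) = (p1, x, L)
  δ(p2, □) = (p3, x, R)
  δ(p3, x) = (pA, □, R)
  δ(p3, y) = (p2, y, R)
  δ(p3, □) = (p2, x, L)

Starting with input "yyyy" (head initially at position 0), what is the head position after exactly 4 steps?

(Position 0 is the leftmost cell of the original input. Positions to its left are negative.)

Execution trace (head position shown):
Step 0: [p0]yyyy  (head at position 0)
Step 1: move left → [p3]□□yyy  (head at position -1)
Step 2: move left → [p2]□x□yyy  (head at position -2)
Step 3: move right → x[p3]x□yyy  (head at position -1)
Step 4: move right → x□[pA]□yyy  (head at position 0)

After 4 steps, the head is at position 0.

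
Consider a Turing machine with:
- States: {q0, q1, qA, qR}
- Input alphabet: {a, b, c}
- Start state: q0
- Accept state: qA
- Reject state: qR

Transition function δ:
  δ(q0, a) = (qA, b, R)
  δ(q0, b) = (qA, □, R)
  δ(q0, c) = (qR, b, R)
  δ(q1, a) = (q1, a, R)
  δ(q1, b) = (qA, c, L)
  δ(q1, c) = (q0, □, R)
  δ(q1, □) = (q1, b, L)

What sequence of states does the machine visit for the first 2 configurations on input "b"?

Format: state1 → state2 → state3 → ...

Execution trace:
Initial: [q0]b
Step 1: δ(q0, b) = (qA, □, R) → □[qA]□

The machine reaches the accept state qA and halts.

State sequence: q0 → qA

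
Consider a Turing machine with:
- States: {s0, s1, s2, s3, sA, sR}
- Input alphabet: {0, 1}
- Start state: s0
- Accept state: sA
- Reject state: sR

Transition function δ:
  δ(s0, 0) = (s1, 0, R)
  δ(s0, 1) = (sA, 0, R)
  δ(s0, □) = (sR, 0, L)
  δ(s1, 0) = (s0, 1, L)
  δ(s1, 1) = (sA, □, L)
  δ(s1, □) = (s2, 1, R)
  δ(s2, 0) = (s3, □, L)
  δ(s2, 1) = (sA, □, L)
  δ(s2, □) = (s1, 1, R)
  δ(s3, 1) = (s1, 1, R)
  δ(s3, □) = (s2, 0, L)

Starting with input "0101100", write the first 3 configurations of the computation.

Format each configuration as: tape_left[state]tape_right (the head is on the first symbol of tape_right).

Transitions applied:
Step 1: δ(s0, 0) = (s1, 0, R)
Step 2: δ(s1, 1) = (sA, □, L)

The first 3 configurations are:
[s0]0101100 ⊢ 0[s1]101100 ⊢ [sA]0□01100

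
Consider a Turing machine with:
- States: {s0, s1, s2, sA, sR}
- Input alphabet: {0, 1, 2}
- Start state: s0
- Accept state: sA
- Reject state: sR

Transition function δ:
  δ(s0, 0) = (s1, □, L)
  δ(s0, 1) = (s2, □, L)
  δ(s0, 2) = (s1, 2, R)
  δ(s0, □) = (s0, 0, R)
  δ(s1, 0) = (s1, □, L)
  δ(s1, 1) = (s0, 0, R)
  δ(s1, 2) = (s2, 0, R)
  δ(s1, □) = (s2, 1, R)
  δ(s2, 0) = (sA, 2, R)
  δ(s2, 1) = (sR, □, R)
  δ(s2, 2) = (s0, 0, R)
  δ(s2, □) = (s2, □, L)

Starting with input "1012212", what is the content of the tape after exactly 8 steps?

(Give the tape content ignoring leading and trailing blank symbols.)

Execution trace:
Initial: [s0]1012212
Step 1: δ(s0, 1) = (s2, □, L) → [s2]□□012212
Step 2: δ(s2, □) = (s2, □, L) → [s2]□□□012212
Step 3: δ(s2, □) = (s2, □, L) → [s2]□□□□012212
Step 4: δ(s2, □) = (s2, □, L) → [s2]□□□□□012212
Step 5: δ(s2, □) = (s2, □, L) → [s2]□□□□□□012212
Step 6: δ(s2, □) = (s2, □, L) → [s2]□□□□□□□012212
Step 7: δ(s2, □) = (s2, □, L) → [s2]□□□□□□□□012212
Step 8: δ(s2, □) = (s2, □, L) → [s2]□□□□□□□□□012212

After 8 steps, the tape (ignoring leading/trailing blanks) is: 012212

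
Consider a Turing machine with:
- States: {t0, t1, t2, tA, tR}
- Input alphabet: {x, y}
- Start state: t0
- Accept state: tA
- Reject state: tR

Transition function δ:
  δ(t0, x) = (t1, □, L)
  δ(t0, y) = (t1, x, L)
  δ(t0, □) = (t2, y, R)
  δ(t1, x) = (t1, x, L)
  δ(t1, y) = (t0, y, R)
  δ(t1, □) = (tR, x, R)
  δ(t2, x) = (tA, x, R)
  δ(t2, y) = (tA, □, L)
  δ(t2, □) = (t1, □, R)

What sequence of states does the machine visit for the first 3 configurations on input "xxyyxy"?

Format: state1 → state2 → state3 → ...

Execution trace:
Initial: [t0]xxyyxy
Step 1: δ(t0, x) = (t1, □, L) → [t1]□□xyyxy
Step 2: δ(t1, □) = (tR, x, R) → x[tR]□xyyxy

The machine reaches the reject state tR and halts.

State sequence: t0 → t1 → tR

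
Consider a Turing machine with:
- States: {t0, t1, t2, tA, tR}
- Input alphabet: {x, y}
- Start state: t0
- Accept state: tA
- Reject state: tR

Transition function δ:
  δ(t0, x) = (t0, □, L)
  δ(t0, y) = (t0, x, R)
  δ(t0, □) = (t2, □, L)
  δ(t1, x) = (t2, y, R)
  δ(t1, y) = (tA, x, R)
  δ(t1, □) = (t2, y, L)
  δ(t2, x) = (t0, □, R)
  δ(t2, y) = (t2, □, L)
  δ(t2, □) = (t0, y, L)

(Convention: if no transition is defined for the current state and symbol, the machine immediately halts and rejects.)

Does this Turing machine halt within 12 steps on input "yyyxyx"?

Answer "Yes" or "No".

Execution trace:
Initial: [t0]yyyxyx
Step 1: δ(t0, y) = (t0, x, R) → x[t0]yyxyx
Step 2: δ(t0, y) = (t0, x, R) → xx[t0]yxyx
Step 3: δ(t0, y) = (t0, x, R) → xxx[t0]xyx
Step 4: δ(t0, x) = (t0, □, L) → xx[t0]x□yx
Step 5: δ(t0, x) = (t0, □, L) → x[t0]x□□yx
Step 6: δ(t0, x) = (t0, □, L) → [t0]x□□□yx
Step 7: δ(t0, x) = (t0, □, L) → [t0]□□□□□yx
Step 8: δ(t0, □) = (t2, □, L) → [t2]□□□□□□yx
Step 9: δ(t2, □) = (t0, y, L) → [t0]□y□□□□□yx
Step 10: δ(t0, □) = (t2, □, L) → [t2]□□y□□□□□yx
Step 11: δ(t2, □) = (t0, y, L) → [t0]□y□y□□□□□yx
Step 12: δ(t0, □) = (t2, □, L) → [t2]□□y□y□□□□□yx

The machine has not reached a halting state after 12 steps.
The machine did not halt within the 12-step bound.

Answer: No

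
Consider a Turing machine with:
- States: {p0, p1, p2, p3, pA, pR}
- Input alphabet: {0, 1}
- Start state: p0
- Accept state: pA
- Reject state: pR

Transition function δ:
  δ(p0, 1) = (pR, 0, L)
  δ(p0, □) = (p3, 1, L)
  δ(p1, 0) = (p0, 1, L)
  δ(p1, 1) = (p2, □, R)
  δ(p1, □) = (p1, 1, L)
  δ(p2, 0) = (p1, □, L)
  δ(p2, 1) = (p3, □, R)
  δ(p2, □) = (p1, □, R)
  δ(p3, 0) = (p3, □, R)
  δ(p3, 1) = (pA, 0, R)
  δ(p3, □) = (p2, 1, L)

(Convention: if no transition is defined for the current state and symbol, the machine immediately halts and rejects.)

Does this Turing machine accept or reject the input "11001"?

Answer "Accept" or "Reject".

Execution trace:
Initial: [p0]11001
Step 1: δ(p0, 1) = (pR, 0, L) → [pR]□01001

The machine reaches the reject state pR and halts.

Answer: Reject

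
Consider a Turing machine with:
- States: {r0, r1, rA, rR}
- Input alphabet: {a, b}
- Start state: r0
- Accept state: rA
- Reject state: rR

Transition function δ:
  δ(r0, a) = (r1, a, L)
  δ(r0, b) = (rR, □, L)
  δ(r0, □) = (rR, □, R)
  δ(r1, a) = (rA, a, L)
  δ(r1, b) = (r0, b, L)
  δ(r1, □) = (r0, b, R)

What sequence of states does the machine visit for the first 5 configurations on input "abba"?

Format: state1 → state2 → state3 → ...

Execution trace:
Initial: [r0]abba
Step 1: δ(r0, a) = (r1, a, L) → [r1]□abba
Step 2: δ(r1, □) = (r0, b, R) → b[r0]abba
Step 3: δ(r0, a) = (r1, a, L) → [r1]babba
Step 4: δ(r1, b) = (r0, b, L) → [r0]□babba

State sequence: r0 → r1 → r0 → r1 → r0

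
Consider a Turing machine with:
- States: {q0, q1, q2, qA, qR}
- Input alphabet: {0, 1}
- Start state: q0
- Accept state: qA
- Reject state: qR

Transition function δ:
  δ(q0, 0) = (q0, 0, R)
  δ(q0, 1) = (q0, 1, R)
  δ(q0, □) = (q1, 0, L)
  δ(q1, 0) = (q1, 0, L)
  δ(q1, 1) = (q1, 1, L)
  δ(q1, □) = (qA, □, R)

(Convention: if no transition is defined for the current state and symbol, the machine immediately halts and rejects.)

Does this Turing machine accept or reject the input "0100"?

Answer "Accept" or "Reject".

Execution trace:
Initial: [q0]0100
Step 1: δ(q0, 0) = (q0, 0, R) → 0[q0]100
Step 2: δ(q0, 1) = (q0, 1, R) → 01[q0]00
Step 3: δ(q0, 0) = (q0, 0, R) → 010[q0]0
Step 4: δ(q0, 0) = (q0, 0, R) → 0100[q0]□
Step 5: δ(q0, □) = (q1, 0, L) → 010[q1]00
Step 6: δ(q1, 0) = (q1, 0, L) → 01[q1]000
Step 7: δ(q1, 0) = (q1, 0, L) → 0[q1]1000
Step 8: δ(q1, 1) = (q1, 1, L) → [q1]01000
Step 9: δ(q1, 0) = (q1, 0, L) → [q1]□01000
Step 10: δ(q1, □) = (qA, □, R) → □[qA]01000

The machine reaches the accept state qA and halts.

Answer: Accept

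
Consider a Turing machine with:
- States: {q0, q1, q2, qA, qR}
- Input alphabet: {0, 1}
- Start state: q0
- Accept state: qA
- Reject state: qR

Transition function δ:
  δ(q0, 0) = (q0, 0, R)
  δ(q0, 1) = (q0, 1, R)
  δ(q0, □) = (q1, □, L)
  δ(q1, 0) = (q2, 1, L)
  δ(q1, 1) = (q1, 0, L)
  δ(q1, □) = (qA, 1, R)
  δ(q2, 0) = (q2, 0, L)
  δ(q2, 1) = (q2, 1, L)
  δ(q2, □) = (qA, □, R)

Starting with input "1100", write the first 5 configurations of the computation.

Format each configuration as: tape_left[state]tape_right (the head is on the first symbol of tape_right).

Transitions applied:
Step 1: δ(q0, 1) = (q0, 1, R)
Step 2: δ(q0, 1) = (q0, 1, R)
Step 3: δ(q0, 0) = (q0, 0, R)
Step 4: δ(q0, 0) = (q0, 0, R)

The first 5 configurations are:
[q0]1100 ⊢ 1[q0]100 ⊢ 11[q0]00 ⊢ 110[q0]0 ⊢ 1100[q0]□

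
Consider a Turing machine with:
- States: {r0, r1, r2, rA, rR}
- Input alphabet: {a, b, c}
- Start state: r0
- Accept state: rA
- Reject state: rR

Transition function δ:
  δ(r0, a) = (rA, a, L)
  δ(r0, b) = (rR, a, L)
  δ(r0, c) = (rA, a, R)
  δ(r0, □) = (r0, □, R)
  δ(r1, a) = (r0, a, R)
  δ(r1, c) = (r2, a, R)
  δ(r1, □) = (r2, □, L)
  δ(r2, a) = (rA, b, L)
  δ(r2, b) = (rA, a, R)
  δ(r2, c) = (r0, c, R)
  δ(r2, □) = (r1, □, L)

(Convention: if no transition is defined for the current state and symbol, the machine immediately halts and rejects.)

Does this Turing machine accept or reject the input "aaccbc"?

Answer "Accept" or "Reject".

Execution trace:
Initial: [r0]aaccbc
Step 1: δ(r0, a) = (rA, a, L) → [rA]□aaccbc

The machine reaches the accept state rA and halts.

Answer: Accept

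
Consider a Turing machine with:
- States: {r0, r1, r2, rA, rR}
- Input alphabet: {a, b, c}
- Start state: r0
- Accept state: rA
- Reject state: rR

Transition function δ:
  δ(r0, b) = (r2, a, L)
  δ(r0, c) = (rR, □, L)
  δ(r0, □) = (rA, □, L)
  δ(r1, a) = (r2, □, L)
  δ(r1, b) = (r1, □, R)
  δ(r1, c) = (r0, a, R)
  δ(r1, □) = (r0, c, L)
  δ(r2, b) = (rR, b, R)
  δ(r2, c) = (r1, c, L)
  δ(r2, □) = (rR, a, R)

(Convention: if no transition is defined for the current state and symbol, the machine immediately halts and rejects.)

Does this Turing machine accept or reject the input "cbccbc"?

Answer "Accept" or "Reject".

Execution trace:
Initial: [r0]cbccbc
Step 1: δ(r0, c) = (rR, □, L) → [rR]□□bccbc

The machine reaches the reject state rR and halts.

Answer: Reject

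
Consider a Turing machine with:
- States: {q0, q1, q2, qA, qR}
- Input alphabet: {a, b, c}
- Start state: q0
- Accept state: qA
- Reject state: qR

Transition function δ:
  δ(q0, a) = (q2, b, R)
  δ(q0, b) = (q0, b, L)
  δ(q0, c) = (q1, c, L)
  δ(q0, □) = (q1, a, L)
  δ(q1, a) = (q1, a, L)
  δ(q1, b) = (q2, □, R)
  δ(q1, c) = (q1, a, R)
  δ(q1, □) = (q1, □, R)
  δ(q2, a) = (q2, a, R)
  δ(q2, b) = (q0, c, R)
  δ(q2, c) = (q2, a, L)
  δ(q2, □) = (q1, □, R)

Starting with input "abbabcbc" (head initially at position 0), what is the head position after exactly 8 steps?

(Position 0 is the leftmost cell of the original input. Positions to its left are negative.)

Execution trace (head position shown):
Step 0: [q0]abbabcbc  (head at position 0)
Step 1: move right → b[q2]bbabcbc  (head at position 1)
Step 2: move right → bc[q0]babcbc  (head at position 2)
Step 3: move left → b[q0]cbabcbc  (head at position 1)
Step 4: move left → [q1]bcbabcbc  (head at position 0)
Step 5: move right → □[q2]cbabcbc  (head at position 1)
Step 6: move left → [q2]□ababcbc  (head at position 0)
Step 7: move right → □[q1]ababcbc  (head at position 1)
Step 8: move left → [q1]□ababcbc  (head at position 0)

After 8 steps, the head is at position 0.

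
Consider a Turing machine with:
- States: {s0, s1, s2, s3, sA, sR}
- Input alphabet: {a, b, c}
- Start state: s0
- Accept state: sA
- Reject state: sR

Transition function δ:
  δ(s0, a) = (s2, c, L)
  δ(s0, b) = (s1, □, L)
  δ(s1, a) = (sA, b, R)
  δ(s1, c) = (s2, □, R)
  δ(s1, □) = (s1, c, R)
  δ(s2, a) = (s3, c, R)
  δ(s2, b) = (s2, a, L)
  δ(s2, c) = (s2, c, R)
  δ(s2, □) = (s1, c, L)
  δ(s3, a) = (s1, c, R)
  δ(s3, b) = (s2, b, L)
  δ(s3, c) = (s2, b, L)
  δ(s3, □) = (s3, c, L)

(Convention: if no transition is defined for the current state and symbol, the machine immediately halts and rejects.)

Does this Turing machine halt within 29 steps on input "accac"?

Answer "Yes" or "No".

Execution trace:
Initial: [s0]accac
Step 1: δ(s0, a) = (s2, c, L) → [s2]□cccac
Step 2: δ(s2, □) = (s1, c, L) → [s1]□ccccac
Step 3: δ(s1, □) = (s1, c, R) → c[s1]ccccac
Step 4: δ(s1, c) = (s2, □, R) → c□[s2]cccac
Step 5: δ(s2, c) = (s2, c, R) → c□c[s2]ccac
Step 6: δ(s2, c) = (s2, c, R) → c□cc[s2]cac
Step 7: δ(s2, c) = (s2, c, R) → c□ccc[s2]ac
Step 8: δ(s2, a) = (s3, c, R) → c□cccc[s3]c
Step 9: δ(s3, c) = (s2, b, L) → c□ccc[s2]cb
Step 10: δ(s2, c) = (s2, c, R) → c□cccc[s2]b
Step 11: δ(s2, b) = (s2, a, L) → c□ccc[s2]ca
Step 12: δ(s2, c) = (s2, c, R) → c□cccc[s2]a
Step 13: δ(s2, a) = (s3, c, R) → c□ccccc[s3]□
Step 14: δ(s3, □) = (s3, c, L) → c□cccc[s3]cc
Step 15: δ(s3, c) = (s2, b, L) → c□ccc[s2]cbc
Step 16: δ(s2, c) = (s2, c, R) → c□cccc[s2]bc
Step 17: δ(s2, b) = (s2, a, L) → c□ccc[s2]cac
Step 18: δ(s2, c) = (s2, c, R) → c□cccc[s2]ac
Step 19: δ(s2, a) = (s3, c, R) → c□ccccc[s3]c
Step 20: δ(s3, c) = (s2, b, L) → c□cccc[s2]cb
Step 21: δ(s2, c) = (s2, c, R) → c□ccccc[s2]b
Step 22: δ(s2, b) = (s2, a, L) → c□cccc[s2]ca
Step 23: δ(s2, c) = (s2, c, R) → c□ccccc[s2]a
Step 24: δ(s2, a) = (s3, c, R) → c□cccccc[s3]□
Step 25: δ(s3, □) = (s3, c, L) → c□ccccc[s3]cc
Step 26: δ(s3, c) = (s2, b, L) → c□cccc[s2]cbc
Step 27: δ(s2, c) = (s2, c, R) → c□ccccc[s2]bc
Step 28: δ(s2, b) = (s2, a, L) → c□cccc[s2]cac
Step 29: δ(s2, c) = (s2, c, R) → c□ccccc[s2]ac

The machine has not reached a halting state after 29 steps.
The machine did not halt within the 29-step bound.

Answer: No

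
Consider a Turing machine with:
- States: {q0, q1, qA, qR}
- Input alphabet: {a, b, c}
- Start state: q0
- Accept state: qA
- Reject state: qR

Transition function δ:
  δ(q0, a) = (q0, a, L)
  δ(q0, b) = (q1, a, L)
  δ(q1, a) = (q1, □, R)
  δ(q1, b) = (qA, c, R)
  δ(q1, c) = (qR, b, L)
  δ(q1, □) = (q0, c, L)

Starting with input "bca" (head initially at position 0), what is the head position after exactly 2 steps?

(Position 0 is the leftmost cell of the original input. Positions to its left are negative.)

Execution trace (head position shown):
Step 0: [q0]bca  (head at position 0)
Step 1: move left → [q1]□aca  (head at position -1)
Step 2: move left → [q0]□caca  (head at position -2)

After 2 steps, the head is at position -2.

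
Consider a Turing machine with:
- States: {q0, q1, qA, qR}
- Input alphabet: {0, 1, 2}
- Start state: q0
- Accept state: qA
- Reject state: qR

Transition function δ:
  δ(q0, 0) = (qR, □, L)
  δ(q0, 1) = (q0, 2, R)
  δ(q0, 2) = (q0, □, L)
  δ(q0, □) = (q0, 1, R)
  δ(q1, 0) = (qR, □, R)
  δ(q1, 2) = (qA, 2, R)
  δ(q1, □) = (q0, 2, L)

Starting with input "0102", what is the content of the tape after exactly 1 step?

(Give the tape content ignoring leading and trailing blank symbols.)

Execution trace:
Initial: [q0]0102
Step 1: δ(q0, 0) = (qR, □, L) → [qR]□□102

The machine reaches the reject state qR and halts.

After 1 step, the tape (ignoring leading/trailing blanks) is: 102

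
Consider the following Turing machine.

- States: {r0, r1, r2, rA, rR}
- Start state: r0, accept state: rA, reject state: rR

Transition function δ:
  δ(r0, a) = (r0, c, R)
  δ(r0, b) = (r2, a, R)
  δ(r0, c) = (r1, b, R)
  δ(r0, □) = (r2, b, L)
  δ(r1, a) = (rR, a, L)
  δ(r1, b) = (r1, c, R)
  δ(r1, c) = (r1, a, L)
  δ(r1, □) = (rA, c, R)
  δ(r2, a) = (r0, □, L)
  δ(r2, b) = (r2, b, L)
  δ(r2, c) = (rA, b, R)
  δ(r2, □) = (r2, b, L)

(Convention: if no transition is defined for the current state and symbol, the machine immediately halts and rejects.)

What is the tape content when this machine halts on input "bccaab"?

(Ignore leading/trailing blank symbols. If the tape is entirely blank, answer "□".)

Execution trace:
Initial: [r0]bccaab
Step 1: δ(r0, b) = (r2, a, R) → a[r2]ccaab
Step 2: δ(r2, c) = (rA, b, R) → ab[rA]caab

The machine reaches the accept state rA and halts.

Final tape (ignoring leading/trailing blanks): abcaab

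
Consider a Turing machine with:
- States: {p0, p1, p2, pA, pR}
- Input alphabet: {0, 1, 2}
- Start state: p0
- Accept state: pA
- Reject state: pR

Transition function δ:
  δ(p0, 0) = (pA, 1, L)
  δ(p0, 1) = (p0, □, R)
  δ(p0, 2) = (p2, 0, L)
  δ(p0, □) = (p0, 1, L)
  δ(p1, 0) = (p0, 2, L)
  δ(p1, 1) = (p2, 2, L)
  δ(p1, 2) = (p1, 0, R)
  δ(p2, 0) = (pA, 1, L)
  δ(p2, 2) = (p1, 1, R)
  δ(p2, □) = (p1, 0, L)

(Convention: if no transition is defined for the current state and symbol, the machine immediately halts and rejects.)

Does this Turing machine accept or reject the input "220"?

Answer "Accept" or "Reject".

Execution trace:
Initial: [p0]220
Step 1: δ(p0, 2) = (p2, 0, L) → [p2]□020
Step 2: δ(p2, □) = (p1, 0, L) → [p1]□0020

No transition is defined for δ(p1, □). By convention the machine halts and rejects.

Answer: Reject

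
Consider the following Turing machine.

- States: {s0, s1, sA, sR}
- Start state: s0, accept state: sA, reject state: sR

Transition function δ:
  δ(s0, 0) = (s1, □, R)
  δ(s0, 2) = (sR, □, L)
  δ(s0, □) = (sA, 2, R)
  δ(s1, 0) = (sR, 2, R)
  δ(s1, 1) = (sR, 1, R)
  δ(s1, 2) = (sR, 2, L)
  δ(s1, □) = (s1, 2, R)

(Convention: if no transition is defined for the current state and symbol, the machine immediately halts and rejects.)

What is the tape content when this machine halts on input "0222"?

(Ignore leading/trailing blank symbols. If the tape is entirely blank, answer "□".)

Execution trace:
Initial: [s0]0222
Step 1: δ(s0, 0) = (s1, □, R) → □[s1]222
Step 2: δ(s1, 2) = (sR, 2, L) → [sR]□222

The machine reaches the reject state sR and halts.

Final tape (ignoring leading/trailing blanks): 222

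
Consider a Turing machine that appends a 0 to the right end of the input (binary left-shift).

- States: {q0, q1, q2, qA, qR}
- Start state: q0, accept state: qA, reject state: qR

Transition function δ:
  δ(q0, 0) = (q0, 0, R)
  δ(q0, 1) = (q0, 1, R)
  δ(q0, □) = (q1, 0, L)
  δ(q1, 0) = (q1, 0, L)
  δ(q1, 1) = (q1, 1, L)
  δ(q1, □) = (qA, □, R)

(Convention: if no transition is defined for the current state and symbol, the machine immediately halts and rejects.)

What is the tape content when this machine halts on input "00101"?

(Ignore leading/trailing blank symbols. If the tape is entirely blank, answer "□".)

Execution trace:
Initial: [q0]00101
Step 1: δ(q0, 0) = (q0, 0, R) → 0[q0]0101
Step 2: δ(q0, 0) = (q0, 0, R) → 00[q0]101
Step 3: δ(q0, 1) = (q0, 1, R) → 001[q0]01
Step 4: δ(q0, 0) = (q0, 0, R) → 0010[q0]1
Step 5: δ(q0, 1) = (q0, 1, R) → 00101[q0]□
Step 6: δ(q0, □) = (q1, 0, L) → 0010[q1]10
Step 7: δ(q1, 1) = (q1, 1, L) → 001[q1]010
Step 8: δ(q1, 0) = (q1, 0, L) → 00[q1]1010
Step 9: δ(q1, 1) = (q1, 1, L) → 0[q1]01010
Step 10: δ(q1, 0) = (q1, 0, L) → [q1]001010
Step 11: δ(q1, 0) = (q1, 0, L) → [q1]□001010
Step 12: δ(q1, □) = (qA, □, R) → □[qA]001010

The machine reaches the accept state qA and halts.

Final tape (ignoring leading/trailing blanks): 001010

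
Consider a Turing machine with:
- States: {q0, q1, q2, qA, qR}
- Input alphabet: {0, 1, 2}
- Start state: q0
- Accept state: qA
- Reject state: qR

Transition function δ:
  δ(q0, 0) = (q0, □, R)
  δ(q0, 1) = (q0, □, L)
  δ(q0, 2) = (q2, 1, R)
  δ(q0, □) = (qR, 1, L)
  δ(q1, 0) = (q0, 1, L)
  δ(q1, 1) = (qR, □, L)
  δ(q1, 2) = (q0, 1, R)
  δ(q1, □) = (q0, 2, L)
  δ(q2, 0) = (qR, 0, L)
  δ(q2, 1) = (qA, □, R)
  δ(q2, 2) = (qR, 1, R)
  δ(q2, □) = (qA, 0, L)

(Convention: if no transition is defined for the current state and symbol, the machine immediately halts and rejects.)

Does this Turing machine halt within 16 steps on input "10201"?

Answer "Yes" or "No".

Execution trace:
Initial: [q0]10201
Step 1: δ(q0, 1) = (q0, □, L) → [q0]□□0201
Step 2: δ(q0, □) = (qR, 1, L) → [qR]□1□0201

The machine reaches the reject state qR and halts.
The machine halted after 2 steps (within the 16-step bound).

Answer: Yes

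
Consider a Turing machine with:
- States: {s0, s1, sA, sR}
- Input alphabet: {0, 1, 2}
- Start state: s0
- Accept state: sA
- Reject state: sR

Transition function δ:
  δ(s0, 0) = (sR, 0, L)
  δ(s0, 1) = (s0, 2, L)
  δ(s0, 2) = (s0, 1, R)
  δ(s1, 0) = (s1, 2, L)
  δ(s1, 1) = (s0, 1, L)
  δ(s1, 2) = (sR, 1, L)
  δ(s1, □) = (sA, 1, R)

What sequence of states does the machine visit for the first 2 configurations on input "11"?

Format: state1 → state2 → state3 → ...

Execution trace:
Initial: [s0]11
Step 1: δ(s0, 1) = (s0, 2, L) → [s0]□21

No transition is defined for δ(s0, □). By convention the machine halts and rejects.

State sequence: s0 → s0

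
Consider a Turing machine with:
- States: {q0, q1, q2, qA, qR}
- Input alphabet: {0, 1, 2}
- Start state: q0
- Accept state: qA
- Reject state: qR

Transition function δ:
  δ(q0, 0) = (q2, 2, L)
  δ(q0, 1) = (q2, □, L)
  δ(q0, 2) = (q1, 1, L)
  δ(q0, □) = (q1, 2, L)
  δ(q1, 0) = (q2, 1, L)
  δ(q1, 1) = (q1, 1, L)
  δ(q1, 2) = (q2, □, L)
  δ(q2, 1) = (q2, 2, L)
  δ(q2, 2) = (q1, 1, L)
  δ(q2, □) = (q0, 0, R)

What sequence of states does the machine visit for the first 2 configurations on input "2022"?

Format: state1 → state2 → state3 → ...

Execution trace:
Initial: [q0]2022
Step 1: δ(q0, 2) = (q1, 1, L) → [q1]□1022

No transition is defined for δ(q1, □). By convention the machine halts and rejects.

State sequence: q0 → q1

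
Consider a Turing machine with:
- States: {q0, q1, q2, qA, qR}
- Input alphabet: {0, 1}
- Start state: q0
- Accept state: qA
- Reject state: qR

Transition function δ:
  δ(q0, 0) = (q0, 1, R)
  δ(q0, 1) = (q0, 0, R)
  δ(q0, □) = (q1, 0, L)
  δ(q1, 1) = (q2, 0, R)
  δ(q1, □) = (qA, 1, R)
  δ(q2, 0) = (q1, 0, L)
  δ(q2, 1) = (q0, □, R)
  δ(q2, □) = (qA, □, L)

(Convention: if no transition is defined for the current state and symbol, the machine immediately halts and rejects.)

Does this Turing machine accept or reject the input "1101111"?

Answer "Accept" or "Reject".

Execution trace:
Initial: [q0]1101111
Step 1: δ(q0, 1) = (q0, 0, R) → 0[q0]101111
Step 2: δ(q0, 1) = (q0, 0, R) → 00[q0]01111
Step 3: δ(q0, 0) = (q0, 1, R) → 001[q0]1111
Step 4: δ(q0, 1) = (q0, 0, R) → 0010[q0]111
Step 5: δ(q0, 1) = (q0, 0, R) → 00100[q0]11
Step 6: δ(q0, 1) = (q0, 0, R) → 001000[q0]1
Step 7: δ(q0, 1) = (q0, 0, R) → 0010000[q0]□
Step 8: δ(q0, □) = (q1, 0, L) → 001000[q1]00

No transition is defined for δ(q1, 0). By convention the machine halts and rejects.

Answer: Reject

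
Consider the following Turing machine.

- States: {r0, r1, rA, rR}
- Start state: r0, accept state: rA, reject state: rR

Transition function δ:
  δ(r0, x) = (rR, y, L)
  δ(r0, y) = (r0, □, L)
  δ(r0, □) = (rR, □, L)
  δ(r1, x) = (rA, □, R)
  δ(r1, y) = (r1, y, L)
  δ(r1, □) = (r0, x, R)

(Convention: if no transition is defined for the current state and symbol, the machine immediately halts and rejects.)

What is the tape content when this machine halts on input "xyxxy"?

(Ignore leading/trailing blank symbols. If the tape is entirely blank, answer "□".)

Execution trace:
Initial: [r0]xyxxy
Step 1: δ(r0, x) = (rR, y, L) → [rR]□yyxxy

The machine reaches the reject state rR and halts.

Final tape (ignoring leading/trailing blanks): yyxxy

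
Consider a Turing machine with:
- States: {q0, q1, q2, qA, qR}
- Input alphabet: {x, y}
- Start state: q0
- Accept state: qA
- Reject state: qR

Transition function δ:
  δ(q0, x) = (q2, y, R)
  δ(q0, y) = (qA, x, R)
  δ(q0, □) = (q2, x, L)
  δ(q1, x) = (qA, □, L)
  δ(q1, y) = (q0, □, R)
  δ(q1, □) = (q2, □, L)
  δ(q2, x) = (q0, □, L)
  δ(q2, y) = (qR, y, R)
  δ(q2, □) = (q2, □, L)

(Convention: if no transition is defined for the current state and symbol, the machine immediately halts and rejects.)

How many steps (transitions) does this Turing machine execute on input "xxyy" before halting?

Execution trace:
Initial: [q0]xxyy
Step 1: δ(q0, x) = (q2, y, R) → y[q2]xyy
Step 2: δ(q2, x) = (q0, □, L) → [q0]y□yy
Step 3: δ(q0, y) = (qA, x, R) → x[qA]□yy

The machine reaches the accept state qA and halts.

The machine executed 3 steps before halting.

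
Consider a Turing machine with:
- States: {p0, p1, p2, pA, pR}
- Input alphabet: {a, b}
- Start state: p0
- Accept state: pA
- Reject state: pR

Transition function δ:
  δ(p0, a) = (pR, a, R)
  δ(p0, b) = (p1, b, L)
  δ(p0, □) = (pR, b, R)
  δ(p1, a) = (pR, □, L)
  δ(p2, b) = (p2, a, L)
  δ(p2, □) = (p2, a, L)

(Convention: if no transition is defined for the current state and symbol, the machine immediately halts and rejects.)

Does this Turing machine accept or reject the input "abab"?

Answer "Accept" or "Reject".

Execution trace:
Initial: [p0]abab
Step 1: δ(p0, a) = (pR, a, R) → a[pR]bab

The machine reaches the reject state pR and halts.

Answer: Reject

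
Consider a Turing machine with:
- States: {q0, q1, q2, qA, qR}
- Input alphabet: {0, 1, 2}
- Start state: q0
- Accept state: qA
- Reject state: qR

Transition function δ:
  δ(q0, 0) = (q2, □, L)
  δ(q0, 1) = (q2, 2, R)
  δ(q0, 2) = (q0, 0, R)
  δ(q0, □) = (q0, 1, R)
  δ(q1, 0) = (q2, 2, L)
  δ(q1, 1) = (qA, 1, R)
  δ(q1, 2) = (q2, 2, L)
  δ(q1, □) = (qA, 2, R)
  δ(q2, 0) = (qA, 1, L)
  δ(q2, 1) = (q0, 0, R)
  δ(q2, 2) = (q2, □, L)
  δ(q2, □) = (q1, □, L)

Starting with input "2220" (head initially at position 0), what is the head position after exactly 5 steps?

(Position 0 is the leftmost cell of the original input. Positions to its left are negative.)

Execution trace (head position shown):
Step 0: [q0]2220  (head at position 0)
Step 1: move right → 0[q0]220  (head at position 1)
Step 2: move right → 00[q0]20  (head at position 2)
Step 3: move right → 000[q0]0  (head at position 3)
Step 4: move left → 00[q2]0□  (head at position 2)
Step 5: move left → 0[qA]01□  (head at position 1)

After 5 steps, the head is at position 1.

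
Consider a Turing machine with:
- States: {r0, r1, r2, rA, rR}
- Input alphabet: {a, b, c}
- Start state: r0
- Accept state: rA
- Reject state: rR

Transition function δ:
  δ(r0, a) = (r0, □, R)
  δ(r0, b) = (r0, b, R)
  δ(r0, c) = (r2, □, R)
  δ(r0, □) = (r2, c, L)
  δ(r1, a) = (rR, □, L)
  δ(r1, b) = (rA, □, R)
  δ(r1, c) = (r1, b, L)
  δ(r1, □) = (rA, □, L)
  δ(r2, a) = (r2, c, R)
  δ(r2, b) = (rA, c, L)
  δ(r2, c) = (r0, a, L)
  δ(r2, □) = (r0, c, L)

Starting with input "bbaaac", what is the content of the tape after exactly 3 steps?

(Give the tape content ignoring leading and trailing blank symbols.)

Execution trace:
Initial: [r0]bbaaac
Step 1: δ(r0, b) = (r0, b, R) → b[r0]baaac
Step 2: δ(r0, b) = (r0, b, R) → bb[r0]aaac
Step 3: δ(r0, a) = (r0, □, R) → bb□[r0]aac

After 3 steps, the tape (ignoring leading/trailing blanks) is: bb□aac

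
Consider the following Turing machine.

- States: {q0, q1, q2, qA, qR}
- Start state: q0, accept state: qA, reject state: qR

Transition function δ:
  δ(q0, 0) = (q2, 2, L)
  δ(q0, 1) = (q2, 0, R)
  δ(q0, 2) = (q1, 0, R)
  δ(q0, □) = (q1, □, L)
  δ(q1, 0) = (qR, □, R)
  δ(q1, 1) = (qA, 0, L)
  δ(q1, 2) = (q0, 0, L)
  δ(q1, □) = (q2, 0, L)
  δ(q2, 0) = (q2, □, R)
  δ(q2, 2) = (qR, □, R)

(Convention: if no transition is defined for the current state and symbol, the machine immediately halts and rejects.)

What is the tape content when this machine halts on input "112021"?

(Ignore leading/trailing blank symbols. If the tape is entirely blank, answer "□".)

Execution trace:
Initial: [q0]112021
Step 1: δ(q0, 1) = (q2, 0, R) → 0[q2]12021

No transition is defined for δ(q2, 1). By convention the machine halts and rejects.

Final tape (ignoring leading/trailing blanks): 012021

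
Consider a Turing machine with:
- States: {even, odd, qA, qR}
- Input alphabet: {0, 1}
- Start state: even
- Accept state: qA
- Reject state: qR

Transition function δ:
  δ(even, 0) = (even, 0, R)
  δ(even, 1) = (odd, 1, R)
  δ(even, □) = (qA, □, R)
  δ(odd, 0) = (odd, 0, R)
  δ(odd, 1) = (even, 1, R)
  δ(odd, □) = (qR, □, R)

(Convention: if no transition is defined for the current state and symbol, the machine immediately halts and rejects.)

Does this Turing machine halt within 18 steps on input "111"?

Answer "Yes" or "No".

Execution trace:
Initial: [even]111
Step 1: δ(even, 1) = (odd, 1, R) → 1[odd]11
Step 2: δ(odd, 1) = (even, 1, R) → 11[even]1
Step 3: δ(even, 1) = (odd, 1, R) → 111[odd]□
Step 4: δ(odd, □) = (qR, □, R) → 111□[qR]□

The machine reaches the reject state qR and halts.
The machine halted after 4 steps (within the 18-step bound).

Answer: Yes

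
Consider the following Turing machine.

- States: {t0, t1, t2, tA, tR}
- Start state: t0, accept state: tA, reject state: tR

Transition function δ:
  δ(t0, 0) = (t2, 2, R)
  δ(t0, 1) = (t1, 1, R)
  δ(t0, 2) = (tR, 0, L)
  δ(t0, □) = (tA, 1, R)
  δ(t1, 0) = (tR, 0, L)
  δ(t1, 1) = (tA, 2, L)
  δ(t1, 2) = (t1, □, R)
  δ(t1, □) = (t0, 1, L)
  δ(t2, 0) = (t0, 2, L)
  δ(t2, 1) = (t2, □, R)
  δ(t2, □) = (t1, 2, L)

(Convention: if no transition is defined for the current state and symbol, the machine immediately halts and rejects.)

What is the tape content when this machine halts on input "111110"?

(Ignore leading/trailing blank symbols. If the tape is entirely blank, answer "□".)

Execution trace:
Initial: [t0]111110
Step 1: δ(t0, 1) = (t1, 1, R) → 1[t1]11110
Step 2: δ(t1, 1) = (tA, 2, L) → [tA]121110

The machine reaches the accept state tA and halts.

Final tape (ignoring leading/trailing blanks): 121110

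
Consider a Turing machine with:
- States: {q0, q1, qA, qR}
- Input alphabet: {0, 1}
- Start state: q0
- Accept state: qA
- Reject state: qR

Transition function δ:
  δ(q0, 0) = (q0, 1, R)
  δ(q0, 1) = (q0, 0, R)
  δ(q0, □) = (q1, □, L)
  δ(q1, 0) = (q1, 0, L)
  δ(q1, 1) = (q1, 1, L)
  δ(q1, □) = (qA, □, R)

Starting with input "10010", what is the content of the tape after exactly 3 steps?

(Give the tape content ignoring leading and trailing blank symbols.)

Execution trace:
Initial: [q0]10010
Step 1: δ(q0, 1) = (q0, 0, R) → 0[q0]0010
Step 2: δ(q0, 0) = (q0, 1, R) → 01[q0]010
Step 3: δ(q0, 0) = (q0, 1, R) → 011[q0]10

After 3 steps, the tape (ignoring leading/trailing blanks) is: 01110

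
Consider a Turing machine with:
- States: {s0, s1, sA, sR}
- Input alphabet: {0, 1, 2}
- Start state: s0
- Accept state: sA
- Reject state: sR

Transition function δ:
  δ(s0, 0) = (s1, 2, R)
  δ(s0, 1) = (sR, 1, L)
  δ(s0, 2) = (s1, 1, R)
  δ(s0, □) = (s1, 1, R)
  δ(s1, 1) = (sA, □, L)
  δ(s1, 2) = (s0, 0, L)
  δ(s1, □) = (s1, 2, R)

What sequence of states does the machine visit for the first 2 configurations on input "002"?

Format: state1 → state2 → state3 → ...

Execution trace:
Initial: [s0]002
Step 1: δ(s0, 0) = (s1, 2, R) → 2[s1]02

No transition is defined for δ(s1, 0). By convention the machine halts and rejects.

State sequence: s0 → s1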